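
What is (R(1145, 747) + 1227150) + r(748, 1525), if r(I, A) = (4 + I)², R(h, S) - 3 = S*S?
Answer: 2350666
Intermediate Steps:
R(h, S) = 3 + S² (R(h, S) = 3 + S*S = 3 + S²)
(R(1145, 747) + 1227150) + r(748, 1525) = ((3 + 747²) + 1227150) + (4 + 748)² = ((3 + 558009) + 1227150) + 752² = (558012 + 1227150) + 565504 = 1785162 + 565504 = 2350666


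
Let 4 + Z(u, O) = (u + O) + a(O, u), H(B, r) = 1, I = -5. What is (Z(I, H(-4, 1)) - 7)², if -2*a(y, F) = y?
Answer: 961/4 ≈ 240.25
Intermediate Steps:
a(y, F) = -y/2
Z(u, O) = -4 + u + O/2 (Z(u, O) = -4 + ((u + O) - O/2) = -4 + ((O + u) - O/2) = -4 + (u + O/2) = -4 + u + O/2)
(Z(I, H(-4, 1)) - 7)² = ((-4 - 5 + (½)*1) - 7)² = ((-4 - 5 + ½) - 7)² = (-17/2 - 7)² = (-31/2)² = 961/4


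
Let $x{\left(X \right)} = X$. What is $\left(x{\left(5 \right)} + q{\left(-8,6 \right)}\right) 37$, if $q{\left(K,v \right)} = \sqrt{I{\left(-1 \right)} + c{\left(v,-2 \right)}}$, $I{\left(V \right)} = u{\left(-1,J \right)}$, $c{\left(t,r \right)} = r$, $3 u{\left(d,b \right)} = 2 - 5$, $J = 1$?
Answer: $185 + 37 i \sqrt{3} \approx 185.0 + 64.086 i$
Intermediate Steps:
$u{\left(d,b \right)} = -1$ ($u{\left(d,b \right)} = \frac{2 - 5}{3} = \frac{1}{3} \left(-3\right) = -1$)
$I{\left(V \right)} = -1$
$q{\left(K,v \right)} = i \sqrt{3}$ ($q{\left(K,v \right)} = \sqrt{-1 - 2} = \sqrt{-3} = i \sqrt{3}$)
$\left(x{\left(5 \right)} + q{\left(-8,6 \right)}\right) 37 = \left(5 + i \sqrt{3}\right) 37 = 185 + 37 i \sqrt{3}$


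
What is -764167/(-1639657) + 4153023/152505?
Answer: 769563613494/27783987865 ≈ 27.698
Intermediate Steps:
-764167/(-1639657) + 4153023/152505 = -764167*(-1/1639657) + 4153023*(1/152505) = 764167/1639657 + 461447/16945 = 769563613494/27783987865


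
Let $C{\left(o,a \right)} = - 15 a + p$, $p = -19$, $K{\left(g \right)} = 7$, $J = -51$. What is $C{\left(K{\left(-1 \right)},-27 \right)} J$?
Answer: $-19686$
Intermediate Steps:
$C{\left(o,a \right)} = -19 - 15 a$ ($C{\left(o,a \right)} = - 15 a - 19 = -19 - 15 a$)
$C{\left(K{\left(-1 \right)},-27 \right)} J = \left(-19 - -405\right) \left(-51\right) = \left(-19 + 405\right) \left(-51\right) = 386 \left(-51\right) = -19686$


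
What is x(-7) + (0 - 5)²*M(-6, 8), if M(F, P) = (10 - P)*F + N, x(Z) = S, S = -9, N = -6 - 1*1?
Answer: -484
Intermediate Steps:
N = -7 (N = -6 - 1 = -7)
x(Z) = -9
M(F, P) = -7 + F*(10 - P) (M(F, P) = (10 - P)*F - 7 = F*(10 - P) - 7 = -7 + F*(10 - P))
x(-7) + (0 - 5)²*M(-6, 8) = -9 + (0 - 5)²*(-7 + 10*(-6) - 1*(-6)*8) = -9 + (-5)²*(-7 - 60 + 48) = -9 + 25*(-19) = -9 - 475 = -484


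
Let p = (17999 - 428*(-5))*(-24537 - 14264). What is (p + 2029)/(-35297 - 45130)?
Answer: 781411310/80427 ≈ 9715.8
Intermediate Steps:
p = -781413339 (p = (17999 + 2140)*(-38801) = 20139*(-38801) = -781413339)
(p + 2029)/(-35297 - 45130) = (-781413339 + 2029)/(-35297 - 45130) = -781411310/(-80427) = -781411310*(-1/80427) = 781411310/80427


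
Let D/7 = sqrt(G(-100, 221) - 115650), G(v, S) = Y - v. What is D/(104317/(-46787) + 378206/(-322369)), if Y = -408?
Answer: -105578748821*I*sqrt(115958)/51323691095 ≈ -700.5*I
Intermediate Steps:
G(v, S) = -408 - v
D = 7*I*sqrt(115958) (D = 7*sqrt((-408 - 1*(-100)) - 115650) = 7*sqrt((-408 + 100) - 115650) = 7*sqrt(-308 - 115650) = 7*sqrt(-115958) = 7*(I*sqrt(115958)) = 7*I*sqrt(115958) ≈ 2383.7*I)
D/(104317/(-46787) + 378206/(-322369)) = (7*I*sqrt(115958))/(104317/(-46787) + 378206/(-322369)) = (7*I*sqrt(115958))/(104317*(-1/46787) + 378206*(-1/322369)) = (7*I*sqrt(115958))/(-104317/46787 - 378206/322369) = (7*I*sqrt(115958))/(-51323691095/15082678403) = (7*I*sqrt(115958))*(-15082678403/51323691095) = -105578748821*I*sqrt(115958)/51323691095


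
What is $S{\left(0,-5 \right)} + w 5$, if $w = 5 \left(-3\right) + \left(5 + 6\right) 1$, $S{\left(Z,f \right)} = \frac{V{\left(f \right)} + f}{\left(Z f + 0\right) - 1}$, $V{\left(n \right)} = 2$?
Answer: $-17$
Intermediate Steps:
$S{\left(Z,f \right)} = \frac{2 + f}{-1 + Z f}$ ($S{\left(Z,f \right)} = \frac{2 + f}{\left(Z f + 0\right) - 1} = \frac{2 + f}{Z f - 1} = \frac{2 + f}{-1 + Z f}$)
$w = -4$ ($w = -15 + 11 \cdot 1 = -15 + 11 = -4$)
$S{\left(0,-5 \right)} + w 5 = \frac{2 - 5}{-1 + 0 \left(-5\right)} - 20 = \frac{1}{-1 + 0} \left(-3\right) - 20 = \frac{1}{-1} \left(-3\right) - 20 = \left(-1\right) \left(-3\right) - 20 = 3 - 20 = -17$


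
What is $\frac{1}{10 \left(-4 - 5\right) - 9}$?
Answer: $- \frac{1}{99} \approx -0.010101$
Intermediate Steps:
$\frac{1}{10 \left(-4 - 5\right) - 9} = \frac{1}{10 \left(-9\right) - 9} = \frac{1}{-90 - 9} = \frac{1}{-99} = - \frac{1}{99}$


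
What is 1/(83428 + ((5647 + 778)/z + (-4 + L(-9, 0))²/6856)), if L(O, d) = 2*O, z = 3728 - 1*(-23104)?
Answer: 22995024/1918435991833 ≈ 1.1986e-5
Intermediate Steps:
z = 26832 (z = 3728 + 23104 = 26832)
1/(83428 + ((5647 + 778)/z + (-4 + L(-9, 0))²/6856)) = 1/(83428 + ((5647 + 778)/26832 + (-4 + 2*(-9))²/6856)) = 1/(83428 + (6425*(1/26832) + (-4 - 18)²*(1/6856))) = 1/(83428 + (6425/26832 + (-22)²*(1/6856))) = 1/(83428 + (6425/26832 + 484*(1/6856))) = 1/(83428 + (6425/26832 + 121/1714)) = 1/(83428 + 7129561/22995024) = 1/(1918435991833/22995024) = 22995024/1918435991833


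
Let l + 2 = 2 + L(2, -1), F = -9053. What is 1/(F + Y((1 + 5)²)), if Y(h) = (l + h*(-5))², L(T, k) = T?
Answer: 1/22631 ≈ 4.4187e-5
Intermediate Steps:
l = 2 (l = -2 + (2 + 2) = -2 + 4 = 2)
Y(h) = (2 - 5*h)² (Y(h) = (2 + h*(-5))² = (2 - 5*h)²)
1/(F + Y((1 + 5)²)) = 1/(-9053 + (-2 + 5*(1 + 5)²)²) = 1/(-9053 + (-2 + 5*6²)²) = 1/(-9053 + (-2 + 5*36)²) = 1/(-9053 + (-2 + 180)²) = 1/(-9053 + 178²) = 1/(-9053 + 31684) = 1/22631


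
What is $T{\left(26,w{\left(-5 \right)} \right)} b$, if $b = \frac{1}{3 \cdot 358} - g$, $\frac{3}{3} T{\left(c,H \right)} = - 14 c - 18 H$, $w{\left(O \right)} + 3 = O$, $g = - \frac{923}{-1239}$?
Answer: $\frac{12100770}{73927} \approx 163.69$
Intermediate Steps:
$g = \frac{923}{1239}$ ($g = \left(-923\right) \left(- \frac{1}{1239}\right) = \frac{923}{1239} \approx 0.74496$)
$w{\left(O \right)} = -3 + O$
$T{\left(c,H \right)} = - 18 H - 14 c$ ($T{\left(c,H \right)} = - 14 c - 18 H = - 18 H - 14 c$)
$b = - \frac{110007}{147854}$ ($b = \frac{1}{3 \cdot 358} - \frac{923}{1239} = \frac{1}{1074} - \frac{923}{1239} = - \frac{110007}{147854} \approx -0.74402$)
$T{\left(26,w{\left(-5 \right)} \right)} b = \left(- 18 \left(-3 - 5\right) - 364\right) \left(- \frac{110007}{147854}\right) = \left(\left(-18\right) \left(-8\right) - 364\right) \left(- \frac{110007}{147854}\right) = \left(144 - 364\right) \left(- \frac{110007}{147854}\right) = \left(-220\right) \left(- \frac{110007}{147854}\right) = \frac{12100770}{73927}$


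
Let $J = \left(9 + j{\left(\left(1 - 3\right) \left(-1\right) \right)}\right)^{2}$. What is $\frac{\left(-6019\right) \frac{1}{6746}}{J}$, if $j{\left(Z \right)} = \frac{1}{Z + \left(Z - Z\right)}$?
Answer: $- \frac{12038}{1217653} \approx -0.0098862$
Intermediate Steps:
$j{\left(Z \right)} = \frac{1}{Z}$ ($j{\left(Z \right)} = \frac{1}{Z + 0} = \frac{1}{Z}$)
$J = \frac{361}{4}$ ($J = \left(9 + \frac{1}{\left(1 - 3\right) \left(-1\right)}\right)^{2} = \left(9 + \frac{1}{\left(-2\right) \left(-1\right)}\right)^{2} = \left(9 + \frac{1}{2}\right)^{2} = \left(\frac{19}{2}\right)^{2} = \frac{361}{4} \approx 90.25$)
$\frac{\left(-6019\right) \frac{1}{6746}}{J} = \frac{\left(-6019\right) \frac{1}{6746}}{\frac{361}{4}} = \left(-6019\right) \frac{1}{6746} \cdot \frac{4}{361} = \left(- \frac{6019}{6746}\right) \frac{4}{361} = - \frac{12038}{1217653}$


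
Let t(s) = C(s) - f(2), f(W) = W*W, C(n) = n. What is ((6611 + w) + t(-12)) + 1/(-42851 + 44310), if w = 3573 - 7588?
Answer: 3764221/1459 ≈ 2580.0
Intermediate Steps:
f(W) = W**2
w = -4015
t(s) = -4 + s (t(s) = s - 1*2**2 = s - 1*4 = s - 4 = -4 + s)
((6611 + w) + t(-12)) + 1/(-42851 + 44310) = ((6611 - 4015) + (-4 - 12)) + 1/(-42851 + 44310) = (2596 - 16) + 1/1459 = 2580 + 1/1459 = 3764221/1459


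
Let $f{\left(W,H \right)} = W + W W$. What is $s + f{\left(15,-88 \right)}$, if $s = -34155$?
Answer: $-33915$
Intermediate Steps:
$f{\left(W,H \right)} = W + W^{2}$
$s + f{\left(15,-88 \right)} = -34155 + 15 \left(1 + 15\right) = -34155 + 15 \cdot 16 = -34155 + 240 = -33915$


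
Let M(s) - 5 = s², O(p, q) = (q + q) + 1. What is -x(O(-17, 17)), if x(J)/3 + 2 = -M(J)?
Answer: 3696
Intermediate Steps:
O(p, q) = 1 + 2*q (O(p, q) = 2*q + 1 = 1 + 2*q)
M(s) = 5 + s²
x(J) = -21 - 3*J² (x(J) = -6 + 3*(-(5 + J²)) = -6 + 3*(-5 - J²) = -6 + (-15 - 3*J²) = -21 - 3*J²)
-x(O(-17, 17)) = -(-21 - 3*(1 + 2*17)²) = -(-21 - 3*(1 + 34)²) = -(-21 - 3*35²) = -(-21 - 3*1225) = -(-21 - 3675) = -1*(-3696) = 3696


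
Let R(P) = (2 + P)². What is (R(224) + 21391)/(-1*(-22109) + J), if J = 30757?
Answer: 72467/52866 ≈ 1.3708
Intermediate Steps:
(R(224) + 21391)/(-1*(-22109) + J) = ((2 + 224)² + 21391)/(-1*(-22109) + 30757) = (226² + 21391)/(22109 + 30757) = (51076 + 21391)/52866 = 72467*(1/52866) = 72467/52866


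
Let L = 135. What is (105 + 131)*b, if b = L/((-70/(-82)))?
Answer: 261252/7 ≈ 37322.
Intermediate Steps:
b = 1107/7 (b = 135/((-70/(-82))) = 135/((-70*(-1/82))) = 135/(35/41) = 135*(41/35) = 1107/7 ≈ 158.14)
(105 + 131)*b = (105 + 131)*(1107/7) = 236*(1107/7) = 261252/7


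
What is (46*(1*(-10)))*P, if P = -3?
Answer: 1380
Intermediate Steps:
(46*(1*(-10)))*P = (46*(1*(-10)))*(-3) = (46*(-10))*(-3) = -460*(-3) = 1380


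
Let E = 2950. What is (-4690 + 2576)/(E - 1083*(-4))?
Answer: -1057/3641 ≈ -0.29030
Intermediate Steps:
(-4690 + 2576)/(E - 1083*(-4)) = (-4690 + 2576)/(2950 - 1083*(-4)) = -2114/(2950 + 4332) = -2114/7282 = -2114*1/7282 = -1057/3641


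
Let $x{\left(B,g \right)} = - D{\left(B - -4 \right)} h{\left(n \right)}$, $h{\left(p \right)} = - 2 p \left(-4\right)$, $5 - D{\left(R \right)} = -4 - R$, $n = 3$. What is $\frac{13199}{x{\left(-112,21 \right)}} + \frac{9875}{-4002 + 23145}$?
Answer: $\frac{10227091}{1684584} \approx 6.071$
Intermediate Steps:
$D{\left(R \right)} = 9 + R$ ($D{\left(R \right)} = 5 - \left(-4 - R\right) = 5 + \left(4 + R\right) = 9 + R$)
$h{\left(p \right)} = 8 p$
$x{\left(B,g \right)} = -312 - 24 B$ ($x{\left(B,g \right)} = - \left(9 + \left(B - -4\right)\right) 8 \cdot 3 = - \left(9 + \left(B + 4\right)\right) 24 = - \left(9 + \left(4 + B\right)\right) 24 = - \left(13 + B\right) 24 = - (312 + 24 B) = -312 - 24 B$)
$\frac{13199}{x{\left(-112,21 \right)}} + \frac{9875}{-4002 + 23145} = \frac{13199}{-312 - -2688} + \frac{9875}{-4002 + 23145} = \frac{13199}{-312 + 2688} + \frac{9875}{19143} = \frac{13199}{2376} + 9875 \cdot \frac{1}{19143} = 13199 \cdot \frac{1}{2376} + \frac{9875}{19143} = \frac{13199}{2376} + \frac{9875}{19143} = \frac{10227091}{1684584}$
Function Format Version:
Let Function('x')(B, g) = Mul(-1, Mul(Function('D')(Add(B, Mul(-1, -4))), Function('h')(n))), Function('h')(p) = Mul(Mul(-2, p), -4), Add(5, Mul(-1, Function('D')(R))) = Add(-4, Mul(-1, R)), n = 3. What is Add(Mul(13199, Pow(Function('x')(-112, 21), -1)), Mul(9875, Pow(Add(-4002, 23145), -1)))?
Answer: Rational(10227091, 1684584) ≈ 6.0710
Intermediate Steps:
Function('D')(R) = Add(9, R) (Function('D')(R) = Add(5, Mul(-1, Add(-4, Mul(-1, R)))) = Add(5, Add(4, R)) = Add(9, R))
Function('h')(p) = Mul(8, p)
Function('x')(B, g) = Add(-312, Mul(-24, B)) (Function('x')(B, g) = Mul(-1, Mul(Add(9, Add(B, Mul(-1, -4))), Mul(8, 3))) = Mul(-1, Mul(Add(9, Add(B, 4)), 24)) = Mul(-1, Mul(Add(9, Add(4, B)), 24)) = Mul(-1, Mul(Add(13, B), 24)) = Mul(-1, Add(312, Mul(24, B))) = Add(-312, Mul(-24, B)))
Add(Mul(13199, Pow(Function('x')(-112, 21), -1)), Mul(9875, Pow(Add(-4002, 23145), -1))) = Add(Mul(13199, Pow(Add(-312, Mul(-24, -112)), -1)), Mul(9875, Pow(Add(-4002, 23145), -1))) = Add(Mul(13199, Pow(Add(-312, 2688), -1)), Mul(9875, Pow(19143, -1))) = Add(Mul(13199, Pow(2376, -1)), Mul(9875, Rational(1, 19143))) = Add(Mul(13199, Rational(1, 2376)), Rational(9875, 19143)) = Add(Rational(13199, 2376), Rational(9875, 19143)) = Rational(10227091, 1684584)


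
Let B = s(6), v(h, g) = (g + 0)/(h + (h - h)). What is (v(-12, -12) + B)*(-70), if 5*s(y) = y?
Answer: -154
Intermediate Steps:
v(h, g) = g/h (v(h, g) = g/(h + 0) = g/h)
s(y) = y/5
B = 6/5 (B = (1/5)*6 = 6/5 ≈ 1.2000)
(v(-12, -12) + B)*(-70) = (-12/(-12) + 6/5)*(-70) = (-12*(-1/12) + 6/5)*(-70) = (1 + 6/5)*(-70) = (11/5)*(-70) = -154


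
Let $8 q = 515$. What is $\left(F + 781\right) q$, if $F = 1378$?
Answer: $\frac{1111885}{8} \approx 1.3899 \cdot 10^{5}$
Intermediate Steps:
$q = \frac{515}{8}$ ($q = \frac{1}{8} \cdot 515 = \frac{515}{8} \approx 64.375$)
$\left(F + 781\right) q = \left(1378 + 781\right) \frac{515}{8} = 2159 \cdot \frac{515}{8} = \frac{1111885}{8}$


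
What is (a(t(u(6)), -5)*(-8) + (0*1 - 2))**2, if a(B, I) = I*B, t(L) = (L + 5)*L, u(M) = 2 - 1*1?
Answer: 56644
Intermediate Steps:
u(M) = 1 (u(M) = 2 - 1 = 1)
t(L) = L*(5 + L) (t(L) = (5 + L)*L = L*(5 + L))
a(B, I) = B*I
(a(t(u(6)), -5)*(-8) + (0*1 - 2))**2 = (((1*(5 + 1))*(-5))*(-8) + (0*1 - 2))**2 = (((1*6)*(-5))*(-8) + (0 - 2))**2 = ((6*(-5))*(-8) - 2)**2 = (-30*(-8) - 2)**2 = (240 - 2)**2 = 238**2 = 56644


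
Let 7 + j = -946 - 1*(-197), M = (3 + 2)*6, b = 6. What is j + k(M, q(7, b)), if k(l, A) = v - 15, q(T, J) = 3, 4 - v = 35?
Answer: -802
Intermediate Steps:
v = -31 (v = 4 - 1*35 = 4 - 35 = -31)
M = 30 (M = 5*6 = 30)
j = -756 (j = -7 + (-946 - 1*(-197)) = -7 + (-946 + 197) = -7 - 749 = -756)
k(l, A) = -46 (k(l, A) = -31 - 15 = -46)
j + k(M, q(7, b)) = -756 - 46 = -802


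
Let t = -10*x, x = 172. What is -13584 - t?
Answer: -11864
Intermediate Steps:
t = -1720 (t = -10*172 = -1720)
-13584 - t = -13584 - 1*(-1720) = -13584 + 1720 = -11864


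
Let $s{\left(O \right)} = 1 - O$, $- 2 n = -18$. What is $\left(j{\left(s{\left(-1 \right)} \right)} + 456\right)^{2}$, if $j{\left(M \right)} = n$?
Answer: $216225$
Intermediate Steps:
$n = 9$ ($n = \left(- \frac{1}{2}\right) \left(-18\right) = 9$)
$j{\left(M \right)} = 9$
$\left(j{\left(s{\left(-1 \right)} \right)} + 456\right)^{2} = \left(9 + 456\right)^{2} = 465^{2} = 216225$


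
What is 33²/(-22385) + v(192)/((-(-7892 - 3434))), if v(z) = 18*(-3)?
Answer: -55962/1047655 ≈ -0.053416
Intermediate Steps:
v(z) = -54
33²/(-22385) + v(192)/((-(-7892 - 3434))) = 33²/(-22385) - 54*(-1/(-7892 - 3434)) = 1089*(-1/22385) - 54/((-1*(-11326))) = -9/185 - 54/11326 = -9/185 - 54*1/11326 = -9/185 - 27/5663 = -55962/1047655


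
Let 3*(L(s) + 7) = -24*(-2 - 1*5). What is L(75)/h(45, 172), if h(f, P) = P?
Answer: 49/172 ≈ 0.28488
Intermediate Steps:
L(s) = 49 (L(s) = -7 + (-24*(-2 - 1*5))/3 = -7 + (-24*(-2 - 5))/3 = -7 + (-24*(-7))/3 = -7 + (1/3)*168 = -7 + 56 = 49)
L(75)/h(45, 172) = 49/172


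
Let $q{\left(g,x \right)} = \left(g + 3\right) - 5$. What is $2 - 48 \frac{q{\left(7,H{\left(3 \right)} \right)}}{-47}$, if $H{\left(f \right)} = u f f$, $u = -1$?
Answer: $\frac{334}{47} \approx 7.1064$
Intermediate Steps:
$H{\left(f \right)} = - f^{2}$ ($H{\left(f \right)} = - f f = - f^{2}$)
$q{\left(g,x \right)} = -2 + g$ ($q{\left(g,x \right)} = \left(3 + g\right) - 5 = -2 + g$)
$2 - 48 \frac{q{\left(7,H{\left(3 \right)} \right)}}{-47} = 2 - 48 \frac{-2 + 7}{-47} = 2 - 48 \cdot 5 \left(- \frac{1}{47}\right) = 2 - - \frac{240}{47} = 2 + \frac{240}{47} = \frac{334}{47}$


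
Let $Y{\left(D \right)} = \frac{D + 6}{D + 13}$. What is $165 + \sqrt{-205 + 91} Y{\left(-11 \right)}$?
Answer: $165 - \frac{5 i \sqrt{114}}{2} \approx 165.0 - 26.693 i$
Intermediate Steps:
$Y{\left(D \right)} = \frac{6 + D}{13 + D}$
$165 + \sqrt{-205 + 91} Y{\left(-11 \right)} = 165 + \sqrt{-205 + 91} \frac{6 - 11}{13 - 11} = 165 + \sqrt{-114} \cdot \frac{1}{2} \left(-5\right) = 165 + i \sqrt{114} \cdot \frac{1}{2} \left(-5\right) = 165 + i \sqrt{114} \left(- \frac{5}{2}\right) = 165 - \frac{5 i \sqrt{114}}{2}$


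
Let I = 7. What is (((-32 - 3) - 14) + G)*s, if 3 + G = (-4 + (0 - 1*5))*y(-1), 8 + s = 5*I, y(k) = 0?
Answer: -1404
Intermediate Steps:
s = 27 (s = -8 + 5*7 = -8 + 35 = 27)
G = -3 (G = -3 + (-4 + (0 - 1*5))*0 = -3 + (-4 + (0 - 5))*0 = -3 + (-4 - 5)*0 = -3 - 9*0 = -3 + 0 = -3)
(((-32 - 3) - 14) + G)*s = (((-32 - 3) - 14) - 3)*27 = ((-35 - 14) - 3)*27 = (-49 - 3)*27 = -52*27 = -1404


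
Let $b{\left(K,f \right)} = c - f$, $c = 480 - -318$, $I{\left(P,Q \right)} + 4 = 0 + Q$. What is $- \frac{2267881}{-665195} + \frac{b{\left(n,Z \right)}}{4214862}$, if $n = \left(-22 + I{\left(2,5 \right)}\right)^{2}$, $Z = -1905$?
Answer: $\frac{3186867823169}{934568376030} \approx 3.41$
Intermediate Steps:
$I{\left(P,Q \right)} = -4 + Q$ ($I{\left(P,Q \right)} = -4 + \left(0 + Q\right) = -4 + Q$)
$c = 798$ ($c = 480 + 318 = 798$)
$n = 441$ ($n = \left(-22 + \left(-4 + 5\right)\right)^{2} = \left(-22 + 1\right)^{2} = \left(-21\right)^{2} = 441$)
$b{\left(K,f \right)} = 798 - f$
$- \frac{2267881}{-665195} + \frac{b{\left(n,Z \right)}}{4214862} = - \frac{2267881}{-665195} + \frac{798 - -1905}{4214862} = \left(-2267881\right) \left(- \frac{1}{665195}\right) + \left(798 + 1905\right) \frac{1}{4214862} = \frac{2267881}{665195} + 2703 \cdot \frac{1}{4214862} = \frac{2267881}{665195} + \frac{901}{1404954} = \frac{3186867823169}{934568376030}$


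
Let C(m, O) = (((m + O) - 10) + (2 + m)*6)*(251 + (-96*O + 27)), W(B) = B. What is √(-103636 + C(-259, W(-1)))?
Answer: 2*I*√195331 ≈ 883.93*I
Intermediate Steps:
C(m, O) = (278 - 96*O)*(2 + O + 7*m) (C(m, O) = (((O + m) - 10) + (12 + 6*m))*(251 + (27 - 96*O)) = ((-10 + O + m) + (12 + 6*m))*(278 - 96*O) = (2 + O + 7*m)*(278 - 96*O) = (278 - 96*O)*(2 + O + 7*m))
√(-103636 + C(-259, W(-1))) = √(-103636 + (556 - 96*(-1)² + 86*(-1) + 1946*(-259) - 672*(-1)*(-259))) = √(-103636 + (556 - 96*1 - 86 - 504014 - 174048)) = √(-103636 + (556 - 96 - 86 - 504014 - 174048)) = √(-103636 - 677688) = √(-781324) = 2*I*√195331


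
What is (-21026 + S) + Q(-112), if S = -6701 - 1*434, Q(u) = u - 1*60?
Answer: -28333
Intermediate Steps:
Q(u) = -60 + u (Q(u) = u - 60 = -60 + u)
S = -7135 (S = -6701 - 434 = -7135)
(-21026 + S) + Q(-112) = (-21026 - 7135) + (-60 - 112) = -28161 - 172 = -28333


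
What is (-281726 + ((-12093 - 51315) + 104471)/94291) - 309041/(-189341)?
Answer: -5029660250736292/17853152231 ≈ -2.8172e+5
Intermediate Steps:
(-281726 + ((-12093 - 51315) + 104471)/94291) - 309041/(-189341) = (-281726 + (-63408 + 104471)*(1/94291)) - 309041*(-1/189341) = (-281726 + 41063*(1/94291)) + 309041/189341 = (-281726 + 41063/94291) + 309041/189341 = -26564185203/94291 + 309041/189341 = -5029660250736292/17853152231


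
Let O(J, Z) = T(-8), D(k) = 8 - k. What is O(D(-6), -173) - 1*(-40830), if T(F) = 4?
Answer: 40834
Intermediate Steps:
O(J, Z) = 4
O(D(-6), -173) - 1*(-40830) = 4 - 1*(-40830) = 4 + 40830 = 40834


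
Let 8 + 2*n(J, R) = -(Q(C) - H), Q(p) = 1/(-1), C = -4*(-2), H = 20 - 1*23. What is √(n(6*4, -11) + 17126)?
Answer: √17121 ≈ 130.85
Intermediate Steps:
H = -3 (H = 20 - 23 = -3)
C = 8
Q(p) = -1
n(J, R) = -5 (n(J, R) = -4 + (-(-1 - 1*(-3)))/2 = -4 + (-(-1 + 3))/2 = -4 + (-1*2)/2 = -4 + (½)*(-2) = -4 - 1 = -5)
√(n(6*4, -11) + 17126) = √(-5 + 17126) = √17121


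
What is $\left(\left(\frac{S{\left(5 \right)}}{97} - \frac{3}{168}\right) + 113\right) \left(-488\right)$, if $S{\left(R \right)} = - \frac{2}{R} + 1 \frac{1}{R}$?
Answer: $- \frac{187180879}{3395} \approx -55134.0$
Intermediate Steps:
$S{\left(R \right)} = - \frac{1}{R}$ ($S{\left(R \right)} = - \frac{2}{R} + \frac{1}{R} = - \frac{1}{R}$)
$\left(\left(\frac{S{\left(5 \right)}}{97} - \frac{3}{168}\right) + 113\right) \left(-488\right) = \left(\left(\frac{\left(-1\right) \frac{1}{5}}{97} - \frac{3}{168}\right) + 113\right) \left(-488\right) = \left(\left(\left(-1\right) \frac{1}{5} \cdot \frac{1}{97} - \frac{1}{56}\right) + 113\right) \left(-488\right) = \left(\left(\left(- \frac{1}{5}\right) \frac{1}{97} - \frac{1}{56}\right) + 113\right) \left(-488\right) = \left(\left(- \frac{1}{485} - \frac{1}{56}\right) + 113\right) \left(-488\right) = \left(- \frac{541}{27160} + 113\right) \left(-488\right) = \frac{3068539}{27160} \left(-488\right) = - \frac{187180879}{3395}$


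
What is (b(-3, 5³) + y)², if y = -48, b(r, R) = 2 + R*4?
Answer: 206116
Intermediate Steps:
b(r, R) = 2 + 4*R
(b(-3, 5³) + y)² = ((2 + 4*5³) - 48)² = ((2 + 4*125) - 48)² = ((2 + 500) - 48)² = (502 - 48)² = 454² = 206116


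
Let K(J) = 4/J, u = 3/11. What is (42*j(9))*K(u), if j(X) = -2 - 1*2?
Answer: -2464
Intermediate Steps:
u = 3/11 (u = 3*(1/11) = 3/11 ≈ 0.27273)
j(X) = -4 (j(X) = -2 - 2 = -4)
(42*j(9))*K(u) = (42*(-4))*(4/(3/11)) = -672*11/3 = -168*44/3 = -2464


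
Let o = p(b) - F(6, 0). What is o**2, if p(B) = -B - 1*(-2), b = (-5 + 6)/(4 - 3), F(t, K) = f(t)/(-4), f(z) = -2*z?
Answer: 4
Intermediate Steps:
F(t, K) = t/2 (F(t, K) = -2*t/(-4) = -2*t*(-1/4) = t/2)
b = 1 (b = 1/1 = 1*1 = 1)
p(B) = 2 - B (p(B) = -B + 2 = 2 - B)
o = -2 (o = (2 - 1*1) - 6/2 = (2 - 1) - 1*3 = 1 - 3 = -2)
o**2 = (-2)**2 = 4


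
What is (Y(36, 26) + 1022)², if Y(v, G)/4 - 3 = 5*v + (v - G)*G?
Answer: 7806436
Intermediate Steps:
Y(v, G) = 12 + 20*v + 4*G*(v - G) (Y(v, G) = 12 + 4*(5*v + (v - G)*G) = 12 + 4*(5*v + G*(v - G)) = 12 + (20*v + 4*G*(v - G)) = 12 + 20*v + 4*G*(v - G))
(Y(36, 26) + 1022)² = ((12 - 4*26² + 20*36 + 4*26*36) + 1022)² = ((12 - 4*676 + 720 + 3744) + 1022)² = ((12 - 2704 + 720 + 3744) + 1022)² = (1772 + 1022)² = 2794² = 7806436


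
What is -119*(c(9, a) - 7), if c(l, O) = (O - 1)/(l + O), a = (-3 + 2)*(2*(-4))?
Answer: 784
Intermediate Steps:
a = 8 (a = -1*(-8) = 8)
c(l, O) = (-1 + O)/(O + l)
-119*(c(9, a) - 7) = -119*((-1 + 8)/(8 + 9) - 7) = -119*(7/17 - 7) = -119*(-112/17) = 784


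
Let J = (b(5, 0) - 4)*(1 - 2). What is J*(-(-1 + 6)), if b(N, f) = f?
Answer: -20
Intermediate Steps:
J = 4 (J = (0 - 4)*(1 - 2) = -4*(-1) = 4)
J*(-(-1 + 6)) = 4*(-(-1 + 6)) = 4*(-1*5) = 4*(-5) = -20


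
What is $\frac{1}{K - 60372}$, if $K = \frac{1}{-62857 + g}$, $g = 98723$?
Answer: $- \frac{35866}{2165302151} \approx -1.6564 \cdot 10^{-5}$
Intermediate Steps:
$K = \frac{1}{35866}$ ($K = \frac{1}{-62857 + 98723} = \frac{1}{35866} \approx 2.7882 \cdot 10^{-5}$)
$\frac{1}{K - 60372} = \frac{1}{\frac{1}{35866} - 60372} = \frac{1}{- \frac{2165302151}{35866}} = - \frac{35866}{2165302151}$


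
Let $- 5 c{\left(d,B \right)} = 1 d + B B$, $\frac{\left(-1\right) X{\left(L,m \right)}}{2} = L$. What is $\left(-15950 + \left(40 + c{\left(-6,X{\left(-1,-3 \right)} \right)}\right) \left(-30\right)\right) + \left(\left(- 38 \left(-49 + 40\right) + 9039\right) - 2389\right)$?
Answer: $-10170$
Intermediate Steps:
$X{\left(L,m \right)} = - 2 L$
$c{\left(d,B \right)} = - \frac{d}{5} - \frac{B^{2}}{5}$ ($c{\left(d,B \right)} = - \frac{1 d + B B}{5} = - \frac{d + B^{2}}{5} = - \frac{d}{5} - \frac{B^{2}}{5}$)
$\left(-15950 + \left(40 + c{\left(-6,X{\left(-1,-3 \right)} \right)}\right) \left(-30\right)\right) + \left(\left(- 38 \left(-49 + 40\right) + 9039\right) - 2389\right) = \left(-15950 + \left(40 - \left(- \frac{6}{5} + \frac{\left(\left(-2\right) \left(-1\right)\right)^{2}}{5}\right)\right) \left(-30\right)\right) + \left(\left(- 38 \left(-49 + 40\right) + 9039\right) - 2389\right) = \left(-15950 + \left(40 + \left(\frac{6}{5} - \frac{2^{2}}{5}\right)\right) \left(-30\right)\right) + \left(\left(\left(-38\right) \left(-9\right) + 9039\right) - 2389\right) = \left(-15950 + \left(40 + \left(\frac{6}{5} - \frac{4}{5}\right)\right) \left(-30\right)\right) + \left(\left(342 + 9039\right) - 2389\right) = \left(-15950 + \left(40 + \left(\frac{6}{5} - \frac{4}{5}\right)\right) \left(-30\right)\right) + \left(9381 - 2389\right) = \left(-15950 + \left(40 + \frac{2}{5}\right) \left(-30\right)\right) + 6992 = \left(-15950 + \frac{202}{5} \left(-30\right)\right) + 6992 = \left(-15950 - 1212\right) + 6992 = -17162 + 6992 = -10170$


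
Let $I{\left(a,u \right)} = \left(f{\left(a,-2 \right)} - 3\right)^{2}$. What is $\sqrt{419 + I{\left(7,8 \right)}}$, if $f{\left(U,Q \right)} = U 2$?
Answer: $6 \sqrt{15} \approx 23.238$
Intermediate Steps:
$f{\left(U,Q \right)} = 2 U$
$I{\left(a,u \right)} = \left(-3 + 2 a\right)^{2}$ ($I{\left(a,u \right)} = \left(2 a - 3\right)^{2} = \left(-3 + 2 a\right)^{2}$)
$\sqrt{419 + I{\left(7,8 \right)}} = \sqrt{419 + \left(-3 + 2 \cdot 7\right)^{2}} = \sqrt{419 + \left(-3 + 14\right)^{2}} = \sqrt{419 + 11^{2}} = \sqrt{419 + 121} = \sqrt{540} = 6 \sqrt{15}$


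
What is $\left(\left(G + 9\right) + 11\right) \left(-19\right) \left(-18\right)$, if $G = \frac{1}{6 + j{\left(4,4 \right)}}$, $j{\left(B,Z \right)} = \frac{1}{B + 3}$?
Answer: $\frac{296514}{43} \approx 6895.7$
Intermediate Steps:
$j{\left(B,Z \right)} = \frac{1}{3 + B}$
$G = \frac{7}{43}$ ($G = \frac{1}{6 + \frac{1}{3 + 4}} = \frac{1}{6 + \frac{1}{7}} = \frac{1}{\frac{43}{7}} = \frac{7}{43} \approx 0.16279$)
$\left(\left(G + 9\right) + 11\right) \left(-19\right) \left(-18\right) = \left(\left(\frac{7}{43} + 9\right) + 11\right) \left(-19\right) \left(-18\right) = \left(\frac{394}{43} + 11\right) \left(-19\right) \left(-18\right) = \frac{867}{43} \left(-19\right) \left(-18\right) = \left(- \frac{16473}{43}\right) \left(-18\right) = \frac{296514}{43}$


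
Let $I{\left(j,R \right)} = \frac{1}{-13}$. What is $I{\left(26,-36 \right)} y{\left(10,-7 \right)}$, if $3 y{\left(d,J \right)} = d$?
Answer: $- \frac{10}{39} \approx -0.25641$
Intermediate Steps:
$y{\left(d,J \right)} = \frac{d}{3}$
$I{\left(j,R \right)} = - \frac{1}{13}$
$I{\left(26,-36 \right)} y{\left(10,-7 \right)} = - \frac{\frac{1}{3} \cdot 10}{13} = \left(- \frac{1}{13}\right) \frac{10}{3} = - \frac{10}{39}$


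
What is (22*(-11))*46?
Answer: -11132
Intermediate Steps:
(22*(-11))*46 = -242*46 = -11132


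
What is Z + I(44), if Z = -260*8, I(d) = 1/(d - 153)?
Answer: -226721/109 ≈ -2080.0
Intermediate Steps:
I(d) = 1/(-153 + d)
Z = -2080
Z + I(44) = -2080 + 1/(-153 + 44) = -2080 + 1/(-109) = -2080 - 1/109 = -226721/109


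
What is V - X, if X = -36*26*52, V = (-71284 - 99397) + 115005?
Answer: -7004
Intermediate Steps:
V = -55676 (V = -170681 + 115005 = -55676)
X = -48672 (X = -936*52 = -48672)
V - X = -55676 - 1*(-48672) = -55676 + 48672 = -7004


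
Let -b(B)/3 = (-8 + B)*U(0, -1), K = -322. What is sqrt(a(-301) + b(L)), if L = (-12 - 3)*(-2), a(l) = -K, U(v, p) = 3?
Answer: 2*sqrt(31) ≈ 11.136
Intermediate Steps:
a(l) = 322 (a(l) = -1*(-322) = 322)
L = 30 (L = -15*(-2) = 30)
b(B) = 72 - 9*B (b(B) = -3*(-8 + B)*3 = -3*(-24 + 3*B) = 72 - 9*B)
sqrt(a(-301) + b(L)) = sqrt(322 + (72 - 9*30)) = sqrt(322 + (72 - 270)) = sqrt(322 - 198) = sqrt(124) = 2*sqrt(31)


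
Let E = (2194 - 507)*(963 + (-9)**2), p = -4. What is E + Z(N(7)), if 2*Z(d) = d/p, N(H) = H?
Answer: 14089817/8 ≈ 1.7612e+6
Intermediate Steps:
Z(d) = -d/8 (Z(d) = (d/(-4))/2 = (d*(-1/4))/2 = (-d/4)/2 = -d/8)
E = 1761228 (E = 1687*(963 + 81) = 1687*1044 = 1761228)
E + Z(N(7)) = 1761228 - 1/8*7 = 1761228 - 7/8 = 14089817/8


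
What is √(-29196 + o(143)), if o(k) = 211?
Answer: I*√28985 ≈ 170.25*I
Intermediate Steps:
√(-29196 + o(143)) = √(-29196 + 211) = √(-28985) = I*√28985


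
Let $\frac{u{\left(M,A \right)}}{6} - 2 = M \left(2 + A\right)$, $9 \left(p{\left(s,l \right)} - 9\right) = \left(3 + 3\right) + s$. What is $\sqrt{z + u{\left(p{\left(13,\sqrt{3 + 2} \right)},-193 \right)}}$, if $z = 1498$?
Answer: $\frac{i \sqrt{101010}}{3} \approx 105.94 i$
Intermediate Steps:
$p{\left(s,l \right)} = \frac{29}{3} + \frac{s}{9}$ ($p{\left(s,l \right)} = 9 + \frac{\left(3 + 3\right) + s}{9} = 9 + \frac{6 + s}{9} = 9 + \left(\frac{2}{3} + \frac{s}{9}\right) = \frac{29}{3} + \frac{s}{9}$)
$u{\left(M,A \right)} = 12 + 6 M \left(2 + A\right)$
$\sqrt{z + u{\left(p{\left(13,\sqrt{3 + 2} \right)},-193 \right)}} = \sqrt{1498 + \left(12 + 12 \left(\frac{29}{3} + \frac{1}{9} \cdot 13\right) + 6 \left(-193\right) \left(\frac{29}{3} + \frac{1}{9} \cdot 13\right)\right)} = \sqrt{1498 + \left(12 + 12 \left(\frac{29}{3} + \frac{13}{9}\right) + 6 \left(-193\right) \left(\frac{29}{3} + \frac{13}{9}\right)\right)} = \sqrt{1498 + \left(12 + 12 \cdot \frac{100}{9} + 6 \left(-193\right) \frac{100}{9}\right)} = \sqrt{1498 + \left(12 + \frac{400}{3} - \frac{38600}{3}\right)} = \sqrt{1498 - \frac{38164}{3}} = \sqrt{- \frac{33670}{3}} = \frac{i \sqrt{101010}}{3}$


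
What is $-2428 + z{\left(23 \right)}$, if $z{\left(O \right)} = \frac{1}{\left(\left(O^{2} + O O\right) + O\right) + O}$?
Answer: $- \frac{2680511}{1104} \approx -2428.0$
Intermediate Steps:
$z{\left(O \right)} = \frac{1}{2 O + 2 O^{2}}$ ($z{\left(O \right)} = \frac{1}{\left(\left(O^{2} + O^{2}\right) + O\right) + O} = \frac{1}{\left(2 O^{2} + O\right) + O} = \frac{1}{\left(O + 2 O^{2}\right) + O} = \frac{1}{2 O + 2 O^{2}}$)
$-2428 + z{\left(23 \right)} = -2428 + \frac{1}{2 \cdot 23 \left(1 + 23\right)} = -2428 + \frac{1}{2} \cdot \frac{1}{23} \cdot \frac{1}{24} = -2428 + \frac{1}{1104} = - \frac{2680511}{1104}$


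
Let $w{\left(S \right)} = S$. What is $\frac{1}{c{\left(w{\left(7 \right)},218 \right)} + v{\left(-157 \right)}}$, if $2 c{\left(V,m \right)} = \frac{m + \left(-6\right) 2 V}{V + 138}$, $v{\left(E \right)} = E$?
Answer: $- \frac{145}{22698} \approx -0.0063882$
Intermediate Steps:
$c{\left(V,m \right)} = \frac{m - 12 V}{2 \left(138 + V\right)}$ ($c{\left(V,m \right)} = \frac{\left(m + \left(-6\right) 2 V\right) \frac{1}{V + 138}}{2} = \frac{\left(m - 12 V\right) \frac{1}{138 + V}}{2} = \frac{\frac{1}{138 + V} \left(m - 12 V\right)}{2} = \frac{m - 12 V}{2 \left(138 + V\right)}$)
$\frac{1}{c{\left(w{\left(7 \right)},218 \right)} + v{\left(-157 \right)}} = \frac{1}{\frac{218 - 84}{2 \left(138 + 7\right)} - 157} = \frac{1}{\frac{218 - 84}{2 \cdot 145} - 157} = \frac{1}{\frac{1}{2} \cdot \frac{1}{145} \cdot 134 - 157} = \frac{1}{\frac{67}{145} - 157} = \frac{1}{- \frac{22698}{145}} = - \frac{145}{22698}$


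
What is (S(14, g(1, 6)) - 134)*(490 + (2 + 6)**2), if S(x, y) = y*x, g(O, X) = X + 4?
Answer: 3324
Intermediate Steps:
g(O, X) = 4 + X
S(x, y) = x*y
(S(14, g(1, 6)) - 134)*(490 + (2 + 6)**2) = (14*(4 + 6) - 134)*(490 + (2 + 6)**2) = (14*10 - 134)*(490 + 8**2) = (140 - 134)*(490 + 64) = 6*554 = 3324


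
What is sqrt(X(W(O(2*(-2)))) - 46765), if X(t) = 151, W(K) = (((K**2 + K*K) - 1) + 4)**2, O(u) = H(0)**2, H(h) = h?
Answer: I*sqrt(46614) ≈ 215.9*I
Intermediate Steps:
O(u) = 0 (O(u) = 0**2 = 0)
W(K) = (3 + 2*K**2)**2 (W(K) = (((K**2 + K**2) - 1) + 4)**2 = ((2*K**2 - 1) + 4)**2 = ((-1 + 2*K**2) + 4)**2 = (3 + 2*K**2)**2)
sqrt(X(W(O(2*(-2)))) - 46765) = sqrt(151 - 46765) = sqrt(-46614) = I*sqrt(46614)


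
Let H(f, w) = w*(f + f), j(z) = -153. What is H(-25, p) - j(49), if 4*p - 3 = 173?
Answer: -2047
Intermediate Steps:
p = 44 (p = ¾ + (¼)*173 = ¾ + 173/4 = 44)
H(f, w) = 2*f*w (H(f, w) = w*(2*f) = 2*f*w)
H(-25, p) - j(49) = 2*(-25)*44 - 1*(-153) = -2200 + 153 = -2047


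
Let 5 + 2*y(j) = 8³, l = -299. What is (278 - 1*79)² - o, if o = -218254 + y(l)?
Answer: 515203/2 ≈ 2.5760e+5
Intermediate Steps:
y(j) = 507/2 (y(j) = -5/2 + (½)*8³ = -5/2 + (½)*512 = -5/2 + 256 = 507/2)
o = -436001/2 (o = -218254 + 507/2 = -436001/2 ≈ -2.1800e+5)
(278 - 1*79)² - o = (278 - 1*79)² - 1*(-436001/2) = (278 - 79)² + 436001/2 = 199² + 436001/2 = 39601 + 436001/2 = 515203/2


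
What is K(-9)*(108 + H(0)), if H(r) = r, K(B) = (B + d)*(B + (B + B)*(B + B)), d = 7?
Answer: -68040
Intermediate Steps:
K(B) = (7 + B)*(B + 4*B**2) (K(B) = (B + 7)*(B + (B + B)*(B + B)) = (7 + B)*(B + (2*B)*(2*B)) = (7 + B)*(B + 4*B**2))
K(-9)*(108 + H(0)) = (-9*(7 + 4*(-9)**2 + 29*(-9)))*(108 + 0) = -9*(7 + 4*81 - 261)*108 = -9*(7 + 324 - 261)*108 = -9*70*108 = -630*108 = -68040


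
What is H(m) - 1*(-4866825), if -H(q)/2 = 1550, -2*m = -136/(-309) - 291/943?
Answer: 4863725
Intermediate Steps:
m = -38329/582774 (m = -(-136/(-309) - 291/943)/2 = -(-136*(-1/309) - 291*1/943)/2 = -(136/309 - 291/943)/2 = -½*38329/291387 = -38329/582774 ≈ -0.065770)
H(q) = -3100 (H(q) = -2*1550 = -3100)
H(m) - 1*(-4866825) = -3100 - 1*(-4866825) = -3100 + 4866825 = 4863725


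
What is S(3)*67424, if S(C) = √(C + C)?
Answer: 67424*√6 ≈ 1.6515e+5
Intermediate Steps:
S(C) = √2*√C (S(C) = √(2*C) = √2*√C)
S(3)*67424 = (√2*√3)*67424 = √6*67424 = 67424*√6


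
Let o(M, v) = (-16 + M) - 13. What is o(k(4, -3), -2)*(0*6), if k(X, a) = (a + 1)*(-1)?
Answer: 0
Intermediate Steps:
k(X, a) = -1 - a (k(X, a) = (1 + a)*(-1) = -1 - a)
o(M, v) = -29 + M
o(k(4, -3), -2)*(0*6) = (-29 + (-1 - 1*(-3)))*(0*6) = (-29 + (-1 + 3))*0 = (-29 + 2)*0 = -27*0 = 0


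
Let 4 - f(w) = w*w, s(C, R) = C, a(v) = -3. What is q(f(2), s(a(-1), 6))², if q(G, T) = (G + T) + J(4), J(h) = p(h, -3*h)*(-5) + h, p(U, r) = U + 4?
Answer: 1521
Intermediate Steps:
p(U, r) = 4 + U
f(w) = 4 - w² (f(w) = 4 - w*w = 4 - w²)
J(h) = -20 - 4*h (J(h) = (4 + h)*(-5) + h = (-20 - 5*h) + h = -20 - 4*h)
q(G, T) = -36 + G + T (q(G, T) = (G + T) + (-20 - 4*4) = (G + T) + (-20 - 16) = (G + T) - 36 = -36 + G + T)
q(f(2), s(a(-1), 6))² = (-36 + (4 - 1*2²) - 3)² = (-36 + (4 - 1*4) - 3)² = (-36 + (4 - 4) - 3)² = (-36 + 0 - 3)² = (-39)² = 1521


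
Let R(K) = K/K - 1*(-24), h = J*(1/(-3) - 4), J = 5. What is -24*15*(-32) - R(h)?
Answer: 11495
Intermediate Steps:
h = -65/3 (h = 5*(1/(-3) - 4) = 5*(1*(-⅓) - 4) = 5*(-⅓ - 4) = 5*(-13/3) = -65/3 ≈ -21.667)
R(K) = 25 (R(K) = 1 + 24 = 25)
-24*15*(-32) - R(h) = -24*15*(-32) - 1*25 = -360*(-32) - 25 = 11520 - 25 = 11495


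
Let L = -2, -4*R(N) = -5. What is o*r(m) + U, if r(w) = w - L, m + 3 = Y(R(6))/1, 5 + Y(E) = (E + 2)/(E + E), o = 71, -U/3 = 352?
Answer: -13897/10 ≈ -1389.7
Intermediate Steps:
U = -1056 (U = -3*352 = -1056)
R(N) = 5/4 (R(N) = -¼*(-5) = 5/4)
Y(E) = -5 + (2 + E)/(2*E) (Y(E) = -5 + (E + 2)/(E + E) = -5 + (2 + E)/((2*E)) = -5 + (2 + E)*(1/(2*E)) = -5 + (2 + E)/(2*E))
m = -67/10 (m = -3 + (-9/2 + 1/(5/4))/1 = -3 + (-9/2 + ⅘)*1 = -3 - 37/10*1 = -3 - 37/10 = -67/10 ≈ -6.7000)
r(w) = 2 + w (r(w) = w - 1*(-2) = w + 2 = 2 + w)
o*r(m) + U = 71*(2 - 67/10) - 1056 = 71*(-47/10) - 1056 = -3337/10 - 1056 = -13897/10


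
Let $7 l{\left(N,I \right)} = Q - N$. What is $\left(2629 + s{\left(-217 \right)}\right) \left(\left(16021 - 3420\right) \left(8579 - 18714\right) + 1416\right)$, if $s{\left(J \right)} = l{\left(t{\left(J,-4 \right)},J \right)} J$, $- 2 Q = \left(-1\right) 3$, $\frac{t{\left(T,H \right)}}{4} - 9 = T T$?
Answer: $- \frac{1492347962373211}{2} \approx -7.4617 \cdot 10^{14}$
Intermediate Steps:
$t{\left(T,H \right)} = 36 + 4 T^{2}$ ($t{\left(T,H \right)} = 36 + 4 T T = 36 + 4 T^{2}$)
$Q = \frac{3}{2}$ ($Q = - \frac{\left(-1\right) 3}{2} = \left(- \frac{1}{2}\right) \left(-3\right) = \frac{3}{2} \approx 1.5$)
$l{\left(N,I \right)} = \frac{3}{14} - \frac{N}{7}$ ($l{\left(N,I \right)} = \frac{\frac{3}{2} - N}{7} = \frac{3}{14} - \frac{N}{7}$)
$s{\left(J \right)} = J \left(- \frac{69}{14} - \frac{4 J^{2}}{7}\right)$ ($s{\left(J \right)} = \left(\frac{3}{14} - \frac{36 + 4 J^{2}}{7}\right) J = \left(\frac{3}{14} - \left(\frac{36}{7} + \frac{4 J^{2}}{7}\right)\right) J = \left(- \frac{69}{14} - \frac{4 J^{2}}{7}\right) J = J \left(- \frac{69}{14} - \frac{4 J^{2}}{7}\right)$)
$\left(2629 + s{\left(-217 \right)}\right) \left(\left(16021 - 3420\right) \left(8579 - 18714\right) + 1416\right) = \left(2629 - - \frac{31 \left(69 + 8 \left(-217\right)^{2}\right)}{2}\right) \left(\left(16021 - 3420\right) \left(8579 - 18714\right) + 1416\right) = \left(2629 - - \frac{31 \left(69 + 8 \cdot 47089\right)}{2}\right) \left(12601 \left(-10135\right) + 1416\right) = \left(2629 - - \frac{31 \left(69 + 376712\right)}{2}\right) \left(-127711135 + 1416\right) = \left(2629 - \left(- \frac{31}{2}\right) 376781\right) \left(-127709719\right) = \left(2629 + \frac{11680211}{2}\right) \left(-127709719\right) = \frac{11685469}{2} \left(-127709719\right) = - \frac{1492347962373211}{2}$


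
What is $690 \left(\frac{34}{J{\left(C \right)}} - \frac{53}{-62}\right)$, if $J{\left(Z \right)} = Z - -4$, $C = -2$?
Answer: $\frac{381915}{31} \approx 12320.0$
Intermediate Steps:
$J{\left(Z \right)} = 4 + Z$ ($J{\left(Z \right)} = Z + 4 = 4 + Z$)
$690 \left(\frac{34}{J{\left(C \right)}} - \frac{53}{-62}\right) = 690 \left(\frac{34}{4 - 2} - \frac{53}{-62}\right) = 690 \left(\frac{34}{2} - - \frac{53}{62}\right) = 690 \left(34 \cdot \frac{1}{2} + \frac{53}{62}\right) = 690 \left(17 + \frac{53}{62}\right) = 690 \cdot \frac{1107}{62} = \frac{381915}{31}$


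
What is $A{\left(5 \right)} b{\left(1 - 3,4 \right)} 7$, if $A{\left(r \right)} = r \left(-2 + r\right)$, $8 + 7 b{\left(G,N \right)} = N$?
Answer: $-60$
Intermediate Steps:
$b{\left(G,N \right)} = - \frac{8}{7} + \frac{N}{7}$
$A{\left(5 \right)} b{\left(1 - 3,4 \right)} 7 = 5 \left(-2 + 5\right) \left(- \frac{8}{7} + \frac{1}{7} \cdot 4\right) 7 = 5 \cdot 3 \left(- \frac{8}{7} + \frac{4}{7}\right) 7 = 15 \left(- \frac{4}{7}\right) 7 = \left(- \frac{60}{7}\right) 7 = -60$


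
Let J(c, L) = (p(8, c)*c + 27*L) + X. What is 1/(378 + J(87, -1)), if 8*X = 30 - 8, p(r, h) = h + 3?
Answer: 4/32735 ≈ 0.00012219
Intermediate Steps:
p(r, h) = 3 + h
X = 11/4 (X = (30 - 8)/8 = (1/8)*22 = 11/4 ≈ 2.7500)
J(c, L) = 11/4 + 27*L + c*(3 + c) (J(c, L) = ((3 + c)*c + 27*L) + 11/4 = (c*(3 + c) + 27*L) + 11/4 = (27*L + c*(3 + c)) + 11/4 = 11/4 + 27*L + c*(3 + c))
1/(378 + J(87, -1)) = 1/(378 + (11/4 + 27*(-1) + 87*(3 + 87))) = 1/(378 + (11/4 - 27 + 87*90)) = 1/(378 + (11/4 - 27 + 7830)) = 1/(378 + 31223/4) = 1/(32735/4) = 4/32735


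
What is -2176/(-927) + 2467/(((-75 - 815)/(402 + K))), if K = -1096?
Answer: 794525743/412515 ≈ 1926.1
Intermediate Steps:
-2176/(-927) + 2467/(((-75 - 815)/(402 + K))) = -2176/(-927) + 2467/(((-75 - 815)/(402 - 1096))) = -2176*(-1/927) + 2467/((-890/(-694))) = 2176/927 + 2467/((-890*(-1/694))) = 2176/927 + 2467/(445/347) = 2176/927 + 2467*(347/445) = 2176/927 + 856049/445 = 794525743/412515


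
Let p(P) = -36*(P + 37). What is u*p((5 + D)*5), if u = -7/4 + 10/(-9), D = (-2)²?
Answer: 8446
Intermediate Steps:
D = 4
p(P) = -1332 - 36*P (p(P) = -36*(37 + P) = -1332 - 36*P)
u = -103/36 (u = -7*¼ + 10*(-⅑) = -7/4 - 10/9 = -103/36 ≈ -2.8611)
u*p((5 + D)*5) = -103*(-1332 - 36*(5 + 4)*5)/36 = -103*(-1332 - 324*5)/36 = -103*(-1332 - 36*45)/36 = -103*(-1332 - 1620)/36 = -103/36*(-2952) = 8446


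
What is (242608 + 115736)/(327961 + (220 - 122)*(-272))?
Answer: 119448/100435 ≈ 1.1893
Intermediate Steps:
(242608 + 115736)/(327961 + (220 - 122)*(-272)) = 358344/(327961 + 98*(-272)) = 358344/(327961 - 26656) = 358344/301305 = 358344*(1/301305) = 119448/100435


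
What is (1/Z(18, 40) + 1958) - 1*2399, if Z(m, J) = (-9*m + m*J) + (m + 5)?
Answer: -256220/581 ≈ -441.00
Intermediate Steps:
Z(m, J) = 5 - 8*m + J*m (Z(m, J) = (-9*m + J*m) + (5 + m) = 5 - 8*m + J*m)
(1/Z(18, 40) + 1958) - 1*2399 = (1/(5 - 8*18 + 40*18) + 1958) - 1*2399 = (1/(5 - 144 + 720) + 1958) - 2399 = (1/581 + 1958) - 2399 = 1137599/581 - 2399 = -256220/581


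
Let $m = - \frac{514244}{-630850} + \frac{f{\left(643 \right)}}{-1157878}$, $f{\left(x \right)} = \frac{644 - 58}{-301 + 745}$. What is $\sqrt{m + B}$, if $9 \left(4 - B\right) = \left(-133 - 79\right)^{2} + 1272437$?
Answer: $\frac{i \sqrt{570464955963386720697461}}{1974181990} \approx 382.58 i$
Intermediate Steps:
$B = - \frac{439115}{3}$ ($B = 4 - \frac{\left(-133 - 79\right)^{2} + 1272437}{9} = 4 - \frac{\left(-212\right)^{2} + 1272437}{9} = 4 - \frac{44944 + 1272437}{9} = 4 - \frac{439127}{3} = - \frac{439115}{3} \approx -1.4637 \cdot 10^{5}$)
$f{\left(x \right)} = \frac{293}{222}$ ($f{\left(x \right)} = \frac{586}{444} = 586 \cdot \frac{1}{444} = \frac{293}{222}$)
$m = \frac{1786292944871}{2191342008900}$ ($m = - \frac{514244}{-630850} + \frac{293}{222 \left(-1157878\right)} = \left(-514244\right) \left(- \frac{1}{630850}\right) + \frac{293}{222} \left(- \frac{1}{1157878}\right) = \frac{257122}{315425} - \frac{293}{257048916} = \frac{1786292944871}{2191342008900} \approx 0.81516$)
$\sqrt{m + B} = \sqrt{\frac{1786292944871}{2191342008900} - \frac{439115}{3}} = \sqrt{- \frac{106916198595476543}{730447336300}} = \frac{i \sqrt{570464955963386720697461}}{1974181990}$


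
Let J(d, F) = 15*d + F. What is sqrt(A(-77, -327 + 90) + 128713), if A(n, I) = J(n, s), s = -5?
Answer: sqrt(127553) ≈ 357.15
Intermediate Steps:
J(d, F) = F + 15*d
A(n, I) = -5 + 15*n
sqrt(A(-77, -327 + 90) + 128713) = sqrt((-5 + 15*(-77)) + 128713) = sqrt((-5 - 1155) + 128713) = sqrt(-1160 + 128713) = sqrt(127553)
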